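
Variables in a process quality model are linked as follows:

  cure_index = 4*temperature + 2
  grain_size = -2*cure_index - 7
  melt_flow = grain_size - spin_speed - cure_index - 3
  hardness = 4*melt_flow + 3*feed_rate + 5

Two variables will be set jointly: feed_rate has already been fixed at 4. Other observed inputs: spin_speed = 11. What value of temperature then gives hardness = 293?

temperature = -8

With feed_rate held at 4:
Substituting into the grain_size equation gives grain_size = -8*temperature - 11.
This gives melt_flow = -12*temperature - 27.
This gives hardness = -48*temperature - 91.
Solve -48*temperature - 91 = 293: temperature = (293 + 91) / -48 = -8.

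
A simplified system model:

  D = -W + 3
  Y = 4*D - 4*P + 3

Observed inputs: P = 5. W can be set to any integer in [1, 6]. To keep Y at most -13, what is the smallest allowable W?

W = 2

Substituting into the Y equation gives Y = -4*W - 5.
Require -4*W - 5 ≤ -13, so W ≥ 2.
The smallest integer in [1, 6] satisfying this is 2.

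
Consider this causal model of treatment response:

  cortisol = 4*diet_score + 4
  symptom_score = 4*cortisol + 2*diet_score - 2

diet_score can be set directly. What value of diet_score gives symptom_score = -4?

Substituting into the symptom_score equation gives symptom_score = 18*diet_score + 14.
Solve 18*diet_score + 14 = -4: diet_score = (-4 - 14) / 18 = -1.

diet_score = -1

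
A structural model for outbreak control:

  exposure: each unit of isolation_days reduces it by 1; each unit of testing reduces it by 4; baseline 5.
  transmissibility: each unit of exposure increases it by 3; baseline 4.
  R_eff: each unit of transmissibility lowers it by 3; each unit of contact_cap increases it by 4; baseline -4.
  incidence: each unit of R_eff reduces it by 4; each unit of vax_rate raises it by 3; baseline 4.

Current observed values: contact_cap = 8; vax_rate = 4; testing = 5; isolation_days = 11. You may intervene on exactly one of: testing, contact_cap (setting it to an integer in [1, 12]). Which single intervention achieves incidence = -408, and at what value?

set testing = 1

Intervening on testing: with other inputs at their observed values, incidence = -144*testing - 264. Solving for -408 gives testing = 1, within [1, 12].
Intervening on contact_cap: incidence = -16*contact_cap - 856. Reaching -408 requires contact_cap = -28, outside [1, 12].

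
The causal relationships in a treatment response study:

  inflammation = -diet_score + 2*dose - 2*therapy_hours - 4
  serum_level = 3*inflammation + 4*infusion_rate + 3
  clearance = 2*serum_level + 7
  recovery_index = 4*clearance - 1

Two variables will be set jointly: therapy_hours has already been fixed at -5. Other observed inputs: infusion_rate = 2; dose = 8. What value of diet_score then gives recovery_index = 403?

With therapy_hours held at -5:
Substituting into the inflammation equation gives inflammation = -diet_score + 22.
So serum_level = -3*diet_score + 77.
Substituting into the clearance equation gives clearance = -6*diet_score + 161.
So recovery_index = -24*diet_score + 643.
Solve -24*diet_score + 643 = 403: diet_score = (403 - 643) / -24 = 10.

diet_score = 10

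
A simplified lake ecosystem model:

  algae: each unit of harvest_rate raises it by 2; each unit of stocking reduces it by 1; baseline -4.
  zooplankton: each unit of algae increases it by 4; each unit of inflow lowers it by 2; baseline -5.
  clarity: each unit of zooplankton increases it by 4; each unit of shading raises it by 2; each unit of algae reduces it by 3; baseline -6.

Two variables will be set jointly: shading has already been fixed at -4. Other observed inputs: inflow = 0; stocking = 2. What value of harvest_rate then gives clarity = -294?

harvest_rate = -7

With shading held at -4:
Substituting into the algae equation gives algae = 2*harvest_rate - 6.
This gives zooplankton = 8*harvest_rate - 29.
Substituting into the clarity equation gives clarity = 26*harvest_rate - 112.
Solve 26*harvest_rate - 112 = -294: harvest_rate = (-294 + 112) / 26 = -7.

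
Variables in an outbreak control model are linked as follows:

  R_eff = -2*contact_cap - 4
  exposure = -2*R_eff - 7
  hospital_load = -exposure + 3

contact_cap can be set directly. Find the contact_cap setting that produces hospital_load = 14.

contact_cap = -3

Substituting into the exposure equation gives exposure = 4*contact_cap + 1.
Substituting into the hospital_load equation gives hospital_load = -4*contact_cap + 2.
Solve -4*contact_cap + 2 = 14: contact_cap = (14 - 2) / -4 = -3.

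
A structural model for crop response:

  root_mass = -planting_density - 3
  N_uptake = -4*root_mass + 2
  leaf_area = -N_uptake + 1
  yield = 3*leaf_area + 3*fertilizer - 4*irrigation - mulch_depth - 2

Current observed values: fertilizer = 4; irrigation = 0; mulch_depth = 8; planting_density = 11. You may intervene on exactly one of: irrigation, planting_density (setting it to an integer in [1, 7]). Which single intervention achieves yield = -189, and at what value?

set irrigation = 5

Intervening on irrigation: with other inputs at their observed values, yield = -4*irrigation - 169. Solving for -189 gives irrigation = 5, within [1, 7].
Intervening on planting_density: yield = -12*planting_density - 37. Reaching -189 requires planting_density = 38/3, not an integer.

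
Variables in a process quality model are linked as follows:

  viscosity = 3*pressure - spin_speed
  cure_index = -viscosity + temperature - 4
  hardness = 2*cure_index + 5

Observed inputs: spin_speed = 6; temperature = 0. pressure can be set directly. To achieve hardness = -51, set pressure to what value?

Substituting into the viscosity equation gives viscosity = 3*pressure - 6.
cure_index becomes -3*pressure + 2.
Substituting into the hardness equation gives hardness = -6*pressure + 9.
Solve -6*pressure + 9 = -51: pressure = (-51 - 9) / -6 = 10.

pressure = 10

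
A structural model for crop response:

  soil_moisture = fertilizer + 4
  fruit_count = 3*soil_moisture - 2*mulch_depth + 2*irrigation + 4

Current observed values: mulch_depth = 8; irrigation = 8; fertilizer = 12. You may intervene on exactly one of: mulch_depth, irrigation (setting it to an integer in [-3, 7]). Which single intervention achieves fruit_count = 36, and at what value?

Intervening on mulch_depth: fruit_count = -2*mulch_depth + 68. Reaching 36 requires mulch_depth = 16, outside [-3, 7].
Intervening on irrigation: with other inputs at their observed values, fruit_count = 2*irrigation + 36. Solving for 36 gives irrigation = 0, within [-3, 7].

set irrigation = 0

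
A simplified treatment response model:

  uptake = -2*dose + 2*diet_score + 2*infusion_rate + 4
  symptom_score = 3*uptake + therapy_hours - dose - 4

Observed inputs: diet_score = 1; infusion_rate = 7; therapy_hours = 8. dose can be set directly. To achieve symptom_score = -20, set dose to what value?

Substituting into the uptake equation gives uptake = -2*dose + 20.
This gives symptom_score = -7*dose + 64.
Solve -7*dose + 64 = -20: dose = (-20 - 64) / -7 = 12.

dose = 12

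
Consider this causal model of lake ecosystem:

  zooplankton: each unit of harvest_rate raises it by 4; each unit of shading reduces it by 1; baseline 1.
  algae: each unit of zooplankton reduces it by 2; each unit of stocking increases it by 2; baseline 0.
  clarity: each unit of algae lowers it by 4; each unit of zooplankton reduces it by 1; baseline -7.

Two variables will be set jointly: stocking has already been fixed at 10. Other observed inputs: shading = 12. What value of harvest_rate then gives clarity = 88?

harvest_rate = 9

With stocking held at 10:
Substituting into the zooplankton equation gives zooplankton = 4*harvest_rate - 11.
This gives algae = -8*harvest_rate + 42.
So clarity = 28*harvest_rate - 164.
Solve 28*harvest_rate - 164 = 88: harvest_rate = (88 + 164) / 28 = 9.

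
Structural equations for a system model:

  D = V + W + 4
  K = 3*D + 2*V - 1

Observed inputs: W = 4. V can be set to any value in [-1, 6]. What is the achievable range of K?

18 to 53

Substituting into the D equation gives D = V + 8.
K becomes 5*V + 23.
Linear in V, so extremes are at the endpoints: V = -1 gives K = 18; V = 6 gives K = 53.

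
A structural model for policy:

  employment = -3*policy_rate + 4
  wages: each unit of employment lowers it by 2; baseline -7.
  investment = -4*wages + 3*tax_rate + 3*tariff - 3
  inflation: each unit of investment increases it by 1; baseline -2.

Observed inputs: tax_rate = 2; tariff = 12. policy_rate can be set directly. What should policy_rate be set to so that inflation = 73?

Substituting into the wages equation gives wages = 6*policy_rate - 15.
investment becomes -24*policy_rate + 99.
inflation becomes -24*policy_rate + 97.
Solve -24*policy_rate + 97 = 73: policy_rate = (73 - 97) / -24 = 1.

policy_rate = 1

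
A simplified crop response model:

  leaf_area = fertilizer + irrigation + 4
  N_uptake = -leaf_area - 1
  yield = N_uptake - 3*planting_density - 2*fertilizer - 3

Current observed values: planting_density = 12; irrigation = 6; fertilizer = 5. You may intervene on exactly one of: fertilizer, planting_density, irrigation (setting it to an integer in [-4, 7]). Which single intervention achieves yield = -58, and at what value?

Intervening on fertilizer: yield = -3*fertilizer - 50. Reaching -58 requires fertilizer = 8/3, not an integer.
Intervening on planting_density: yield = -3*planting_density - 29. Reaching -58 requires planting_density = 29/3, not an integer.
Intervening on irrigation: with other inputs at their observed values, yield = -irrigation - 59. Solving for -58 gives irrigation = -1, within [-4, 7].

set irrigation = -1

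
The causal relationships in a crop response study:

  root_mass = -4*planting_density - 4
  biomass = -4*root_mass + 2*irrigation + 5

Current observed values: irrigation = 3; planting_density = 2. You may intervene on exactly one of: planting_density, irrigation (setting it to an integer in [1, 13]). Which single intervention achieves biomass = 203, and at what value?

set planting_density = 11

Intervening on planting_density: with other inputs at their observed values, biomass = 16*planting_density + 27. Solving for 203 gives planting_density = 11, within [1, 13].
Intervening on irrigation: biomass = 2*irrigation + 53. Reaching 203 requires irrigation = 75, outside [1, 13].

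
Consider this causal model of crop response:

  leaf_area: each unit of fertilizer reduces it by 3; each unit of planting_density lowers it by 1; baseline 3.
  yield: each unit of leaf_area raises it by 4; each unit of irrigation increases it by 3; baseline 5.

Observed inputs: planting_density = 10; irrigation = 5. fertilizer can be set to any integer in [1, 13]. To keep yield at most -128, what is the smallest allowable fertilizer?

fertilizer = 10

Substituting into the leaf_area equation gives leaf_area = -3*fertilizer - 7.
So yield = -12*fertilizer - 8.
Require -12*fertilizer - 8 ≤ -128, so fertilizer ≥ 10.
The smallest integer in [1, 13] satisfying this is 10.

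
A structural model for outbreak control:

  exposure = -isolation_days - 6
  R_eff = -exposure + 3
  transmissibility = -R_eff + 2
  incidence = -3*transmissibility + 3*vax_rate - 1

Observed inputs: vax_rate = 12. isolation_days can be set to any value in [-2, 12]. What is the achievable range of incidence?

Substituting into the R_eff equation gives R_eff = isolation_days + 9.
Substituting into the transmissibility equation gives transmissibility = -isolation_days - 7.
So incidence = 3*isolation_days + 56.
Linear in isolation_days, so extremes are at the endpoints: isolation_days = -2 gives incidence = 50; isolation_days = 12 gives incidence = 92.

50 to 92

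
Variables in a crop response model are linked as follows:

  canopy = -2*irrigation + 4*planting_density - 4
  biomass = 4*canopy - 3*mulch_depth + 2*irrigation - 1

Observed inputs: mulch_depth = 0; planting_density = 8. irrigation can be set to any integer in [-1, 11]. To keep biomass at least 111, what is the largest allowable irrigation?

irrigation = 0

Substituting into the canopy equation gives canopy = -2*irrigation + 28.
So biomass = -6*irrigation + 111.
Require -6*irrigation + 111 ≥ 111, so irrigation ≤ 0.
The largest integer in [-1, 11] satisfying this is 0.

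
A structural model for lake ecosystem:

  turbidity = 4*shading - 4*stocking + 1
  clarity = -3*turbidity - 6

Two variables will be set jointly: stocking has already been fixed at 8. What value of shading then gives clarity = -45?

With stocking held at 8:
Substituting into the turbidity equation gives turbidity = 4*shading - 31.
Substituting into the clarity equation gives clarity = -12*shading + 87.
Solve -12*shading + 87 = -45: shading = (-45 - 87) / -12 = 11.

shading = 11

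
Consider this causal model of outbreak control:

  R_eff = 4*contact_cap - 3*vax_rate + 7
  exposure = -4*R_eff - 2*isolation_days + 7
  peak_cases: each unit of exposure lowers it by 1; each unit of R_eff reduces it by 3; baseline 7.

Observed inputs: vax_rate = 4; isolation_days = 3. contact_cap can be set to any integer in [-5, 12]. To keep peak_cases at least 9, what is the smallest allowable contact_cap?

contact_cap = 2

Substituting into the R_eff equation gives R_eff = 4*contact_cap - 5.
So exposure = -16*contact_cap + 21.
Substituting into the peak_cases equation gives peak_cases = 4*contact_cap + 1.
Require 4*contact_cap + 1 ≥ 9, so contact_cap ≥ 2.
The smallest integer in [-5, 12] satisfying this is 2.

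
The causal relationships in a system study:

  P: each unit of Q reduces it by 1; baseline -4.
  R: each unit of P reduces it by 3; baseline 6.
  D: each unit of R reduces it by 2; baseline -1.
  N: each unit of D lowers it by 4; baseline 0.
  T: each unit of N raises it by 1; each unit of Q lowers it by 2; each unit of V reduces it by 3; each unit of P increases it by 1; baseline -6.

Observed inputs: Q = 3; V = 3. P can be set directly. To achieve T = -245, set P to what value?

Intervening on P fixes its value directly, overriding its dependence on Q.
Substituting into the D equation gives D = 6*P - 13.
This gives N = -24*P + 52.
Substituting into the T equation gives T = -23*P + 31.
Solve -23*P + 31 = -245: P = (-245 - 31) / -23 = 12.

P = 12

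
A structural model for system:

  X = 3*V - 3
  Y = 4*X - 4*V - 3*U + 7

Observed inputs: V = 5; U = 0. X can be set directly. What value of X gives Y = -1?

Intervening on X fixes its value directly, overriding its dependence on V.
Substituting into the Y equation gives Y = 4*X - 13.
Solve 4*X - 13 = -1: X = (-1 + 13) / 4 = 3.

X = 3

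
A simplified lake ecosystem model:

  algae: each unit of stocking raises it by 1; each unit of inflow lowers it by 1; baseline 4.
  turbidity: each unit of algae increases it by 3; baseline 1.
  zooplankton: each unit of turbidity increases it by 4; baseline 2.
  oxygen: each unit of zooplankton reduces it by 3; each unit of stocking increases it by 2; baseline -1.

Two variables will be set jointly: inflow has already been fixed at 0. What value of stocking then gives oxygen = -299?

With inflow held at 0:
Substituting into the algae equation gives algae = stocking + 4.
Substituting into the turbidity equation gives turbidity = 3*stocking + 13.
This gives zooplankton = 12*stocking + 54.
Substituting into the oxygen equation gives oxygen = -34*stocking - 163.
Solve -34*stocking - 163 = -299: stocking = (-299 + 163) / -34 = 4.

stocking = 4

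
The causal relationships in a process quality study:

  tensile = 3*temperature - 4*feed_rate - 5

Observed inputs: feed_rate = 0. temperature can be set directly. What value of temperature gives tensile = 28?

temperature = 11

Substituting into the tensile equation gives tensile = 3*temperature - 5.
Solve 3*temperature - 5 = 28: temperature = (28 + 5) / 3 = 11.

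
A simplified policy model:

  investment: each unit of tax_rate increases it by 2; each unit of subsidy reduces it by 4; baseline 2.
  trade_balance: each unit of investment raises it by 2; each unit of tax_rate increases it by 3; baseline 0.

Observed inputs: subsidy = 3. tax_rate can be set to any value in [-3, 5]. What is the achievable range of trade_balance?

-41 to 15

Substituting into the investment equation gives investment = 2*tax_rate - 10.
Substituting into the trade_balance equation gives trade_balance = 7*tax_rate - 20.
Linear in tax_rate, so extremes are at the endpoints: tax_rate = -3 gives trade_balance = -41; tax_rate = 5 gives trade_balance = 15.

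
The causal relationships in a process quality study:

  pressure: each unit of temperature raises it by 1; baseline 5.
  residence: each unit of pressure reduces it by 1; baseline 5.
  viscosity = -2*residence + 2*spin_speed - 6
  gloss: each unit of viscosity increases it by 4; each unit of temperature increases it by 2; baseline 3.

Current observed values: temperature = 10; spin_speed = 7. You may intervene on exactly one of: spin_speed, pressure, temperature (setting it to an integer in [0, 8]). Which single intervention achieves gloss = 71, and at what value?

set pressure = 7

Intervening on spin_speed: gloss = 8*spin_speed + 79. Reaching 71 requires spin_speed = -1, outside [0, 8].
Intervening on pressure: with other inputs at their observed values, gloss = 8*pressure + 15. Solving for 71 gives pressure = 7, within [0, 8].
Intervening on temperature: gloss = 10*temperature + 35. Reaching 71 requires temperature = 18/5, not an integer.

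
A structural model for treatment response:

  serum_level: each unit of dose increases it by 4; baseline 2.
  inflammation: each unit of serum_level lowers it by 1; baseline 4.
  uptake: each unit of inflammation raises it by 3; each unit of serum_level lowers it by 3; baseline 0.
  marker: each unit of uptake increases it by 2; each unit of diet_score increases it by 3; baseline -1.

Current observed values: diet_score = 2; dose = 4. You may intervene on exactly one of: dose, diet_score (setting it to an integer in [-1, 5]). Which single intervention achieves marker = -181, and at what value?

set diet_score = 4

Intervening on dose: marker = -48*dose + 5. Reaching -181 requires dose = 31/8, not an integer.
Intervening on diet_score: with other inputs at their observed values, marker = 3*diet_score - 193. Solving for -181 gives diet_score = 4, within [-1, 5].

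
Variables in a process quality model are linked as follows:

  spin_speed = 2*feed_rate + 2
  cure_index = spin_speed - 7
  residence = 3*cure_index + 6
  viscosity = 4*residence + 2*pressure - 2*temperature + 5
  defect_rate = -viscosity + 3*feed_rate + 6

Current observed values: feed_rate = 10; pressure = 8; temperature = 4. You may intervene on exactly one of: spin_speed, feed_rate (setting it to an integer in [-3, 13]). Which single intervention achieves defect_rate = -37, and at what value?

set spin_speed = 10

Intervening on spin_speed: with other inputs at their observed values, defect_rate = -12*spin_speed + 83. Solving for -37 gives spin_speed = 10, within [-3, 13].
Intervening on feed_rate: defect_rate = -21*feed_rate + 29. Reaching -37 requires feed_rate = 22/7, not an integer.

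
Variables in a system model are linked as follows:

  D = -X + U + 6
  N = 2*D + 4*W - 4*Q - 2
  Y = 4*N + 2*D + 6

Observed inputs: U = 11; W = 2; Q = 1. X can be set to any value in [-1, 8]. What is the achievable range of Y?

104 to 194

Substituting into the D equation gives D = -X + 17.
N becomes -2*X + 36.
This gives Y = -10*X + 184.
Linear in X, so extremes are at the endpoints: X = -1 gives Y = 194; X = 8 gives Y = 104.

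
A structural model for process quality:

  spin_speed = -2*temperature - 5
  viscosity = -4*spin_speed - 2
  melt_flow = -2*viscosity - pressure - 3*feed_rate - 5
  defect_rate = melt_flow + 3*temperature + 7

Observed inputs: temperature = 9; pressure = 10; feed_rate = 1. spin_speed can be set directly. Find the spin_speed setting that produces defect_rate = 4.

spin_speed = -2

Intervening on spin_speed fixes its value directly, overriding its dependence on temperature.
Substituting into the melt_flow equation gives melt_flow = 8*spin_speed - 14.
Substituting into the defect_rate equation gives defect_rate = 8*spin_speed + 20.
Solve 8*spin_speed + 20 = 4: spin_speed = (4 - 20) / 8 = -2.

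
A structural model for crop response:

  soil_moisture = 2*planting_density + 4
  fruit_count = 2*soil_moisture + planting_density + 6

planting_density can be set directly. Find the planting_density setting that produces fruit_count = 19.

planting_density = 1

Substituting into the fruit_count equation gives fruit_count = 5*planting_density + 14.
Solve 5*planting_density + 14 = 19: planting_density = (19 - 14) / 5 = 1.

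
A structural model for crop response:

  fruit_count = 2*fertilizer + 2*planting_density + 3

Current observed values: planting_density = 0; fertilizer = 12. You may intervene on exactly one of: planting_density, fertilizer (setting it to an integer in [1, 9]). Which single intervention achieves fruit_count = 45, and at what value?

set planting_density = 9

Intervening on planting_density: with other inputs at their observed values, fruit_count = 2*planting_density + 27. Solving for 45 gives planting_density = 9, within [1, 9].
Intervening on fertilizer: fruit_count = 2*fertilizer + 3. Reaching 45 requires fertilizer = 21, outside [1, 9].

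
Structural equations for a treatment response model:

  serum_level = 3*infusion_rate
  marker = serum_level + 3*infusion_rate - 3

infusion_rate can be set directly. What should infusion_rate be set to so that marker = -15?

Substituting into the marker equation gives marker = 6*infusion_rate - 3.
Solve 6*infusion_rate - 3 = -15: infusion_rate = (-15 + 3) / 6 = -2.

infusion_rate = -2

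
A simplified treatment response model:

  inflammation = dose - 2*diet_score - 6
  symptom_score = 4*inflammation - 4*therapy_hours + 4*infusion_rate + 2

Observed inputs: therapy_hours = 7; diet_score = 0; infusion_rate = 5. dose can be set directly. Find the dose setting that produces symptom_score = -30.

Substituting into the inflammation equation gives inflammation = dose - 6.
So symptom_score = 4*dose - 30.
Solve 4*dose - 30 = -30: dose = (-30 + 30) / 4 = 0.

dose = 0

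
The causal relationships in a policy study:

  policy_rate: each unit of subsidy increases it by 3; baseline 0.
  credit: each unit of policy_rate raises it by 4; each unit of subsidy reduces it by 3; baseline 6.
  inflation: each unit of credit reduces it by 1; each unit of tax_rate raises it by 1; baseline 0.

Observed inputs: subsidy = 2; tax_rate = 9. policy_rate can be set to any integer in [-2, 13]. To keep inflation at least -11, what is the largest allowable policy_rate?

Intervening on policy_rate fixes its value directly, overriding its dependence on subsidy.
Substituting into the credit equation gives credit = 4*policy_rate.
inflation becomes -4*policy_rate + 9.
Require -4*policy_rate + 9 ≥ -11, so policy_rate ≤ 5.
The largest integer in [-2, 13] satisfying this is 5.

policy_rate = 5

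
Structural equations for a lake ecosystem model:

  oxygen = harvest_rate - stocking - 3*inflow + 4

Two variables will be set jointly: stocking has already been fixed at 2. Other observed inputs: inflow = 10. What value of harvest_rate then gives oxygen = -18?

harvest_rate = 10

With stocking held at 2:
Substituting into the oxygen equation gives oxygen = harvest_rate - 28.
Solve harvest_rate - 28 = -18: harvest_rate = (-18 + 28) / 1 = 10.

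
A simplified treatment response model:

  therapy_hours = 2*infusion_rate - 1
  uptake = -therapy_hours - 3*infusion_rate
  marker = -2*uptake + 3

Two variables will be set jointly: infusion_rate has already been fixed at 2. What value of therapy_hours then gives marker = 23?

therapy_hours = 4

With infusion_rate held at 2:
Intervening on therapy_hours fixes its value directly, overriding its dependence on infusion_rate.
Substituting into the uptake equation gives uptake = -therapy_hours - 6.
So marker = 2*therapy_hours + 15.
Solve 2*therapy_hours + 15 = 23: therapy_hours = (23 - 15) / 2 = 4.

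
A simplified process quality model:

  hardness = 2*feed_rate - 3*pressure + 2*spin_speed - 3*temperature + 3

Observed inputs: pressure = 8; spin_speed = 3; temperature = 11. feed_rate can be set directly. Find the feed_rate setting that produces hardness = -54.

Substituting into the hardness equation gives hardness = 2*feed_rate - 48.
Solve 2*feed_rate - 48 = -54: feed_rate = (-54 + 48) / 2 = -3.

feed_rate = -3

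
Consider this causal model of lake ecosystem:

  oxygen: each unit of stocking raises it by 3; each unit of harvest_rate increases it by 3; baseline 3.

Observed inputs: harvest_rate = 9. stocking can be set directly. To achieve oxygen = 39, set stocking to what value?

Substituting into the oxygen equation gives oxygen = 3*stocking + 30.
Solve 3*stocking + 30 = 39: stocking = (39 - 30) / 3 = 3.

stocking = 3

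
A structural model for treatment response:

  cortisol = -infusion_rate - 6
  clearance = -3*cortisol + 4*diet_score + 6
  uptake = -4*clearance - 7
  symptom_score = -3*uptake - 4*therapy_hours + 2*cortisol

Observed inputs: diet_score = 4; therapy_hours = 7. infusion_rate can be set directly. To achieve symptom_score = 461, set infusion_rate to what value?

infusion_rate = 0

Substituting into the clearance equation gives clearance = 3*infusion_rate + 40.
So uptake = -12*infusion_rate - 167.
Substituting into the symptom_score equation gives symptom_score = 34*infusion_rate + 461.
Solve 34*infusion_rate + 461 = 461: infusion_rate = (461 - 461) / 34 = 0.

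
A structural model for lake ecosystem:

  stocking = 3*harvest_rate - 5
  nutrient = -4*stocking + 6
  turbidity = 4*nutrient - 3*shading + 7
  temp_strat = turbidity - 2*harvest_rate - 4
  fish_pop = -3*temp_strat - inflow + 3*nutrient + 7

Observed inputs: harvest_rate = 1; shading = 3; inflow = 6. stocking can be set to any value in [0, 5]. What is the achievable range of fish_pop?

Intervening on stocking fixes its value directly, overriding its dependence on harvest_rate.
Substituting into the turbidity equation gives turbidity = -16*stocking + 22.
This gives temp_strat = -16*stocking + 16.
Substituting into the fish_pop equation gives fish_pop = 36*stocking - 29.
Linear in stocking, so extremes are at the endpoints: stocking = 0 gives fish_pop = -29; stocking = 5 gives fish_pop = 151.

-29 to 151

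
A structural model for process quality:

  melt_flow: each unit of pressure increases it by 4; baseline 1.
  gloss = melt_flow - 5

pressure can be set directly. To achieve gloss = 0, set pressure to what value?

pressure = 1

Substituting into the gloss equation gives gloss = 4*pressure - 4.
Solve 4*pressure - 4 = 0: pressure = (0 + 4) / 4 = 1.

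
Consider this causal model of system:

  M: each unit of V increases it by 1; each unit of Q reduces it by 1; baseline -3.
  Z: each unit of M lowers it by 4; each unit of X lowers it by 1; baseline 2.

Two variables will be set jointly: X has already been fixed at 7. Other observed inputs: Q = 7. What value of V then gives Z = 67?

V = -8

With X held at 7:
Substituting into the M equation gives M = V - 10.
Substituting into the Z equation gives Z = -4*V + 35.
Solve -4*V + 35 = 67: V = (67 - 35) / -4 = -8.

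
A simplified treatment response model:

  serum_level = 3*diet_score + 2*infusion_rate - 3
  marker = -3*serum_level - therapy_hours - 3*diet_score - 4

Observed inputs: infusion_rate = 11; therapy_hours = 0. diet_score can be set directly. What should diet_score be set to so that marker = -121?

Substituting into the serum_level equation gives serum_level = 3*diet_score + 19.
So marker = -12*diet_score - 61.
Solve -12*diet_score - 61 = -121: diet_score = (-121 + 61) / -12 = 5.

diet_score = 5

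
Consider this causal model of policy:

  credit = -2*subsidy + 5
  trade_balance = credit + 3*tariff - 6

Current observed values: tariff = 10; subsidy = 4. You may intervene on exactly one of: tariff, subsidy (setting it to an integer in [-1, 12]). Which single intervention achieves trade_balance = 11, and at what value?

Intervening on tariff: trade_balance = 3*tariff - 9. Reaching 11 requires tariff = 20/3, not an integer.
Intervening on subsidy: with other inputs at their observed values, trade_balance = -2*subsidy + 29. Solving for 11 gives subsidy = 9, within [-1, 12].

set subsidy = 9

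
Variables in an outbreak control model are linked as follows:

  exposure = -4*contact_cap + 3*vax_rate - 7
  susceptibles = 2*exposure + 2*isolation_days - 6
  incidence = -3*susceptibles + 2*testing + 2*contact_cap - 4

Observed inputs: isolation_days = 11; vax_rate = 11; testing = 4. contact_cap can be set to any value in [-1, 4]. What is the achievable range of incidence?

Substituting into the exposure equation gives exposure = -4*contact_cap + 26.
So susceptibles = -8*contact_cap + 68.
Substituting into the incidence equation gives incidence = 26*contact_cap - 200.
Linear in contact_cap, so extremes are at the endpoints: contact_cap = -1 gives incidence = -226; contact_cap = 4 gives incidence = -96.

-226 to -96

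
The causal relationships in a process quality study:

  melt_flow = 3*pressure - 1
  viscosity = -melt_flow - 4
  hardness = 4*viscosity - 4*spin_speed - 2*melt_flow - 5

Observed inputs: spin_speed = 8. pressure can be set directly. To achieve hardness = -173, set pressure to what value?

pressure = 7

Substituting into the viscosity equation gives viscosity = -3*pressure - 3.
Substituting into the hardness equation gives hardness = -18*pressure - 47.
Solve -18*pressure - 47 = -173: pressure = (-173 + 47) / -18 = 7.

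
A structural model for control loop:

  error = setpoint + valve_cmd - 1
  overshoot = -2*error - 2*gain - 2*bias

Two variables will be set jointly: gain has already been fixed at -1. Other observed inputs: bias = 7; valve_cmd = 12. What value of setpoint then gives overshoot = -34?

With gain held at -1:
Substituting into the error equation gives error = setpoint + 11.
So overshoot = -2*setpoint - 34.
Solve -2*setpoint - 34 = -34: setpoint = (-34 + 34) / -2 = 0.

setpoint = 0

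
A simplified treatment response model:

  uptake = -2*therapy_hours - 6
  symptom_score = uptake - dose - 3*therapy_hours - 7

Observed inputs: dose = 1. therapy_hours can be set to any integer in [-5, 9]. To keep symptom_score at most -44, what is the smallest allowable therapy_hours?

therapy_hours = 6

Substituting into the symptom_score equation gives symptom_score = -5*therapy_hours - 14.
Require -5*therapy_hours - 14 ≤ -44, so therapy_hours ≥ 6.
The smallest integer in [-5, 9] satisfying this is 6.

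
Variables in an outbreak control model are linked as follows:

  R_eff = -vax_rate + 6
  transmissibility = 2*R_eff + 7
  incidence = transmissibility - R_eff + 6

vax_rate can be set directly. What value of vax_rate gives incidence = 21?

Substituting into the transmissibility equation gives transmissibility = -2*vax_rate + 19.
This gives incidence = -vax_rate + 19.
Solve -vax_rate + 19 = 21: vax_rate = (21 - 19) / -1 = -2.

vax_rate = -2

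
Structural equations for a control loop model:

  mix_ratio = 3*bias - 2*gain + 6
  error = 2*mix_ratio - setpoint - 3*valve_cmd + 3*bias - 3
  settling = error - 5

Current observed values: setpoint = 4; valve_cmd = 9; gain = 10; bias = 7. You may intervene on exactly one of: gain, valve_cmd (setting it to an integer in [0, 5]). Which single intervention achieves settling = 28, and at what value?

Intervening on gain: with other inputs at their observed values, settling = -4*gain + 36. Solving for 28 gives gain = 2, within [0, 5].
Intervening on valve_cmd: settling = -3*valve_cmd + 23. Reaching 28 requires valve_cmd = -5/3, not an integer.

set gain = 2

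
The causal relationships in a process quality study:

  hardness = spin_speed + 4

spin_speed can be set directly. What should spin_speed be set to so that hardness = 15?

Solve spin_speed + 4 = 15: spin_speed = (15 - 4) / 1 = 11.

spin_speed = 11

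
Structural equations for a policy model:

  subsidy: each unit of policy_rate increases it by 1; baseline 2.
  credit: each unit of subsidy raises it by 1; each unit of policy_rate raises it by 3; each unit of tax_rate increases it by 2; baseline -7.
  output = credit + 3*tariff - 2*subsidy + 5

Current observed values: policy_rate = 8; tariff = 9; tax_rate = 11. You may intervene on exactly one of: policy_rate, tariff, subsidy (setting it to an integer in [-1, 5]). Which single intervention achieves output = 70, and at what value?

set subsidy = 1

Intervening on policy_rate: output = 2*policy_rate + 45. Reaching 70 requires policy_rate = 25/2, not an integer.
Intervening on tariff: output = 3*tariff + 34. Reaching 70 requires tariff = 12, outside [-1, 5].
Intervening on subsidy: with other inputs at their observed values, output = -subsidy + 71. Solving for 70 gives subsidy = 1, within [-1, 5].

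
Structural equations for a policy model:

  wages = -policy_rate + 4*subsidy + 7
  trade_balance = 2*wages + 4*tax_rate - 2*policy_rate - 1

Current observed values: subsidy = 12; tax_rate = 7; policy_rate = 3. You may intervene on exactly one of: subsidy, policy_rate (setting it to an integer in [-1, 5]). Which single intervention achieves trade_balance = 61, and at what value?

set subsidy = 4

Intervening on subsidy: with other inputs at their observed values, trade_balance = 8*subsidy + 29. Solving for 61 gives subsidy = 4, within [-1, 5].
Intervening on policy_rate: trade_balance = -4*policy_rate + 137. Reaching 61 requires policy_rate = 19, outside [-1, 5].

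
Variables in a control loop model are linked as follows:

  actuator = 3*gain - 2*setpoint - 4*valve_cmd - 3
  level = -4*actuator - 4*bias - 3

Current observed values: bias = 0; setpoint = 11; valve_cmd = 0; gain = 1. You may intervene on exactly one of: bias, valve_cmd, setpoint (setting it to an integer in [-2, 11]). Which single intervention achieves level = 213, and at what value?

Intervening on bias: level = -4*bias + 85. Reaching 213 requires bias = -32, outside [-2, 11].
Intervening on valve_cmd: with other inputs at their observed values, level = 16*valve_cmd + 85. Solving for 213 gives valve_cmd = 8, within [-2, 11].
Intervening on setpoint: level = 8*setpoint - 3. Reaching 213 requires setpoint = 27, outside [-2, 11].

set valve_cmd = 8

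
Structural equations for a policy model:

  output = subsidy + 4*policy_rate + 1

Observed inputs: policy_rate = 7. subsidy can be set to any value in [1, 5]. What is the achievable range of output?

30 to 34

Substituting into the output equation gives output = subsidy + 29.
Linear in subsidy, so extremes are at the endpoints: subsidy = 1 gives output = 30; subsidy = 5 gives output = 34.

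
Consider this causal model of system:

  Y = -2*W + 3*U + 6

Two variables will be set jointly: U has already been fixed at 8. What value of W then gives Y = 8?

W = 11

With U held at 8:
Substituting into the Y equation gives Y = -2*W + 30.
Solve -2*W + 30 = 8: W = (8 - 30) / -2 = 11.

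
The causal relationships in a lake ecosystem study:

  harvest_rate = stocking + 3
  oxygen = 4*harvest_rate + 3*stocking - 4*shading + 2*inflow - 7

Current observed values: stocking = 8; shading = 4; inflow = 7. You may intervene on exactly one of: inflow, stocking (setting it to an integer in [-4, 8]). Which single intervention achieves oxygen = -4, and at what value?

set stocking = -1

Intervening on inflow: oxygen = 2*inflow + 45. Reaching -4 requires inflow = -49/2, not an integer.
Intervening on stocking: with other inputs at their observed values, oxygen = 7*stocking + 3. Solving for -4 gives stocking = -1, within [-4, 8].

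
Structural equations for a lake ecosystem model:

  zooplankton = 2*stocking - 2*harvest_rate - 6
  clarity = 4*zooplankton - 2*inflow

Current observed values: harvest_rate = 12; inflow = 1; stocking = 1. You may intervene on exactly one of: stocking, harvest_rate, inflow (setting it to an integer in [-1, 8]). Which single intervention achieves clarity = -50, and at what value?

set harvest_rate = 4

Intervening on stocking: clarity = 8*stocking - 122. Reaching -50 requires stocking = 9, outside [-1, 8].
Intervening on harvest_rate: with other inputs at their observed values, clarity = -8*harvest_rate - 18. Solving for -50 gives harvest_rate = 4, within [-1, 8].
Intervening on inflow: clarity = -2*inflow - 112. Reaching -50 requires inflow = -31, outside [-1, 8].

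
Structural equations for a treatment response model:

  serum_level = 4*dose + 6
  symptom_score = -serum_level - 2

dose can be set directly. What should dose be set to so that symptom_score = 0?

Substituting into the symptom_score equation gives symptom_score = -4*dose - 8.
Solve -4*dose - 8 = 0: dose = (0 + 8) / -4 = -2.

dose = -2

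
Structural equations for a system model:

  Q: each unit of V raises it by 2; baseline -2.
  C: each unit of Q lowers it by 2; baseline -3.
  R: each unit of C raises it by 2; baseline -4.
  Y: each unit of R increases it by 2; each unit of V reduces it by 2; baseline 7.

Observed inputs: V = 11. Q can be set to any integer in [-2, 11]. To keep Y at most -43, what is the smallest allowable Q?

Intervening on Q fixes its value directly, overriding its dependence on V.
Substituting into the R equation gives R = -4*Q - 10.
Substituting into the Y equation gives Y = -8*Q - 35.
Require -8*Q - 35 ≤ -43, so Q ≥ 1.
The smallest integer in [-2, 11] satisfying this is 1.

Q = 1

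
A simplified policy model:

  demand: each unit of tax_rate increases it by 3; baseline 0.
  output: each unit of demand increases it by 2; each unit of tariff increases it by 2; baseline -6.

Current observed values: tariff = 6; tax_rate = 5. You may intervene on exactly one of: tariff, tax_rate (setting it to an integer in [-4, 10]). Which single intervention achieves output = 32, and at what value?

Intervening on tariff: with other inputs at their observed values, output = 2*tariff + 24. Solving for 32 gives tariff = 4, within [-4, 10].
Intervening on tax_rate: output = 6*tax_rate + 6. Reaching 32 requires tax_rate = 13/3, not an integer.

set tariff = 4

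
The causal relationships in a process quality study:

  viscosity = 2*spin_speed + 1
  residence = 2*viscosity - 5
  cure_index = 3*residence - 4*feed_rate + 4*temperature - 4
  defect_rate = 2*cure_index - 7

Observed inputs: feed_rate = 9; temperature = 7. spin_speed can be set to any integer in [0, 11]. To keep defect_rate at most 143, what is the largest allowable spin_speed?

Substituting into the residence equation gives residence = 4*spin_speed - 3.
Substituting into the cure_index equation gives cure_index = 12*spin_speed - 21.
Substituting into the defect_rate equation gives defect_rate = 24*spin_speed - 49.
Require 24*spin_speed - 49 ≤ 143, so spin_speed ≤ 8.
The largest integer in [0, 11] satisfying this is 8.

spin_speed = 8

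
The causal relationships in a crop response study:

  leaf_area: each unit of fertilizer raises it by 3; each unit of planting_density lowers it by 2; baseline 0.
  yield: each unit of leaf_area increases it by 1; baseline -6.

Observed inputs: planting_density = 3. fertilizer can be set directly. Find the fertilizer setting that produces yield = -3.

fertilizer = 3

Substituting into the leaf_area equation gives leaf_area = 3*fertilizer - 6.
So yield = 3*fertilizer - 12.
Solve 3*fertilizer - 12 = -3: fertilizer = (-3 + 12) / 3 = 3.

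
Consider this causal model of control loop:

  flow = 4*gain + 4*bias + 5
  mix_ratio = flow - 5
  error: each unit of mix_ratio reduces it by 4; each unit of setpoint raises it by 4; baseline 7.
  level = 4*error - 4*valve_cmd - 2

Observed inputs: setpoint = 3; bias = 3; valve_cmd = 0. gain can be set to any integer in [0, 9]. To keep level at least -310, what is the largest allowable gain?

Substituting into the flow equation gives flow = 4*gain + 17.
So mix_ratio = 4*gain + 12.
So error = -16*gain - 29.
Substituting into the level equation gives level = -64*gain - 118.
Require -64*gain - 118 ≥ -310, so gain ≤ 3.
The largest integer in [0, 9] satisfying this is 3.

gain = 3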